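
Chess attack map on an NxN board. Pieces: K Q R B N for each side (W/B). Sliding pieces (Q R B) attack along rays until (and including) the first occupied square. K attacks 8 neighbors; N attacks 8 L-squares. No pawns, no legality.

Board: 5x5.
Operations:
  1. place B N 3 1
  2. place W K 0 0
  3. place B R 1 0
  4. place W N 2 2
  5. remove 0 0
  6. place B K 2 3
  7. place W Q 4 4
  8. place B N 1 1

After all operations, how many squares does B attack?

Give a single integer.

Op 1: place BN@(3,1)
Op 2: place WK@(0,0)
Op 3: place BR@(1,0)
Op 4: place WN@(2,2)
Op 5: remove (0,0)
Op 6: place BK@(2,3)
Op 7: place WQ@(4,4)
Op 8: place BN@(1,1)
Per-piece attacks for B:
  BR@(1,0): attacks (1,1) (2,0) (3,0) (4,0) (0,0) [ray(0,1) blocked at (1,1)]
  BN@(1,1): attacks (2,3) (3,2) (0,3) (3,0)
  BK@(2,3): attacks (2,4) (2,2) (3,3) (1,3) (3,4) (3,2) (1,4) (1,2)
  BN@(3,1): attacks (4,3) (2,3) (1,2) (1,0)
Union (17 distinct): (0,0) (0,3) (1,0) (1,1) (1,2) (1,3) (1,4) (2,0) (2,2) (2,3) (2,4) (3,0) (3,2) (3,3) (3,4) (4,0) (4,3)

Answer: 17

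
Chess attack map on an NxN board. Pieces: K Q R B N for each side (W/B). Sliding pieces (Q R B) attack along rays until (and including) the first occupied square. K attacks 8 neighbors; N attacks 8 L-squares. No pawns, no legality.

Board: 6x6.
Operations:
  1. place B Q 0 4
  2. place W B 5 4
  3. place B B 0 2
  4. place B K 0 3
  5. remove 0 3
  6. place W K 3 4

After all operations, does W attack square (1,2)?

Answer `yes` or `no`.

Op 1: place BQ@(0,4)
Op 2: place WB@(5,4)
Op 3: place BB@(0,2)
Op 4: place BK@(0,3)
Op 5: remove (0,3)
Op 6: place WK@(3,4)
Per-piece attacks for W:
  WK@(3,4): attacks (3,5) (3,3) (4,4) (2,4) (4,5) (4,3) (2,5) (2,3)
  WB@(5,4): attacks (4,5) (4,3) (3,2) (2,1) (1,0)
W attacks (1,2): no

Answer: no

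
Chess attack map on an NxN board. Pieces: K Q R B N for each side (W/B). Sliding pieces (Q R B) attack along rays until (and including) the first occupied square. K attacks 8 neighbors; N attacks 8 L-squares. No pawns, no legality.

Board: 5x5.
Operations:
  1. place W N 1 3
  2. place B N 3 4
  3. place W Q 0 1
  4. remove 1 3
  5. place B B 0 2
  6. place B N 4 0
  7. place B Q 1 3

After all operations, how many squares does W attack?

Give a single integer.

Answer: 10

Derivation:
Op 1: place WN@(1,3)
Op 2: place BN@(3,4)
Op 3: place WQ@(0,1)
Op 4: remove (1,3)
Op 5: place BB@(0,2)
Op 6: place BN@(4,0)
Op 7: place BQ@(1,3)
Per-piece attacks for W:
  WQ@(0,1): attacks (0,2) (0,0) (1,1) (2,1) (3,1) (4,1) (1,2) (2,3) (3,4) (1,0) [ray(0,1) blocked at (0,2); ray(1,1) blocked at (3,4)]
Union (10 distinct): (0,0) (0,2) (1,0) (1,1) (1,2) (2,1) (2,3) (3,1) (3,4) (4,1)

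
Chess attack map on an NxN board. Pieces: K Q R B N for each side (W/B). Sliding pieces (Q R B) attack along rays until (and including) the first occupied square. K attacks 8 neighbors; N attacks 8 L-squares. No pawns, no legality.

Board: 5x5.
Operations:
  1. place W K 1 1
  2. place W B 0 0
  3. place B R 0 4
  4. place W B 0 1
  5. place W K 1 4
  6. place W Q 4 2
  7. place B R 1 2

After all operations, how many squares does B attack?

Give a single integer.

Op 1: place WK@(1,1)
Op 2: place WB@(0,0)
Op 3: place BR@(0,4)
Op 4: place WB@(0,1)
Op 5: place WK@(1,4)
Op 6: place WQ@(4,2)
Op 7: place BR@(1,2)
Per-piece attacks for B:
  BR@(0,4): attacks (0,3) (0,2) (0,1) (1,4) [ray(0,-1) blocked at (0,1); ray(1,0) blocked at (1,4)]
  BR@(1,2): attacks (1,3) (1,4) (1,1) (2,2) (3,2) (4,2) (0,2) [ray(0,1) blocked at (1,4); ray(0,-1) blocked at (1,1); ray(1,0) blocked at (4,2)]
Union (9 distinct): (0,1) (0,2) (0,3) (1,1) (1,3) (1,4) (2,2) (3,2) (4,2)

Answer: 9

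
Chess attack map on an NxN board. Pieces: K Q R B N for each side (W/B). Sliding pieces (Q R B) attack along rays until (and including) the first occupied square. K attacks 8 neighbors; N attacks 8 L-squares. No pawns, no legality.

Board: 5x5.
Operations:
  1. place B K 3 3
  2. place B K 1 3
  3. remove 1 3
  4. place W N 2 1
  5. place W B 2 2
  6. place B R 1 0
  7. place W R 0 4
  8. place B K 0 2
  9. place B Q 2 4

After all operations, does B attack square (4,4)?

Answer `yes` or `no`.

Answer: yes

Derivation:
Op 1: place BK@(3,3)
Op 2: place BK@(1,3)
Op 3: remove (1,3)
Op 4: place WN@(2,1)
Op 5: place WB@(2,2)
Op 6: place BR@(1,0)
Op 7: place WR@(0,4)
Op 8: place BK@(0,2)
Op 9: place BQ@(2,4)
Per-piece attacks for B:
  BK@(0,2): attacks (0,3) (0,1) (1,2) (1,3) (1,1)
  BR@(1,0): attacks (1,1) (1,2) (1,3) (1,4) (2,0) (3,0) (4,0) (0,0)
  BQ@(2,4): attacks (2,3) (2,2) (3,4) (4,4) (1,4) (0,4) (3,3) (1,3) (0,2) [ray(0,-1) blocked at (2,2); ray(-1,0) blocked at (0,4); ray(1,-1) blocked at (3,3); ray(-1,-1) blocked at (0,2)]
  BK@(3,3): attacks (3,4) (3,2) (4,3) (2,3) (4,4) (4,2) (2,4) (2,2)
B attacks (4,4): yes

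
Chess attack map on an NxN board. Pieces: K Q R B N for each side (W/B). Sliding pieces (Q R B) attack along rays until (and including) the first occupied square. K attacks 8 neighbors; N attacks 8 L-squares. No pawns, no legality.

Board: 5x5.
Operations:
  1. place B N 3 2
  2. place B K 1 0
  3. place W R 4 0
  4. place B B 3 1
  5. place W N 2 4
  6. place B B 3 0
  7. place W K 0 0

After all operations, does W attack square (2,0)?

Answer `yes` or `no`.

Op 1: place BN@(3,2)
Op 2: place BK@(1,0)
Op 3: place WR@(4,0)
Op 4: place BB@(3,1)
Op 5: place WN@(2,4)
Op 6: place BB@(3,0)
Op 7: place WK@(0,0)
Per-piece attacks for W:
  WK@(0,0): attacks (0,1) (1,0) (1,1)
  WN@(2,4): attacks (3,2) (4,3) (1,2) (0,3)
  WR@(4,0): attacks (4,1) (4,2) (4,3) (4,4) (3,0) [ray(-1,0) blocked at (3,0)]
W attacks (2,0): no

Answer: no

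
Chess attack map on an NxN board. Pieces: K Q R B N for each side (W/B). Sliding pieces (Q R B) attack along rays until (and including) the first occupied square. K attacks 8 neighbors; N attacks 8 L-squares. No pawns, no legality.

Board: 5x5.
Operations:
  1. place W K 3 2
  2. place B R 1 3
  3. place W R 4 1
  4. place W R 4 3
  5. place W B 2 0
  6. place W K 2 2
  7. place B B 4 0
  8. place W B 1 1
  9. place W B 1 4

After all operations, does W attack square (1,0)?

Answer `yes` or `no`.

Op 1: place WK@(3,2)
Op 2: place BR@(1,3)
Op 3: place WR@(4,1)
Op 4: place WR@(4,3)
Op 5: place WB@(2,0)
Op 6: place WK@(2,2)
Op 7: place BB@(4,0)
Op 8: place WB@(1,1)
Op 9: place WB@(1,4)
Per-piece attacks for W:
  WB@(1,1): attacks (2,2) (2,0) (0,2) (0,0) [ray(1,1) blocked at (2,2); ray(1,-1) blocked at (2,0)]
  WB@(1,4): attacks (2,3) (3,2) (0,3) [ray(1,-1) blocked at (3,2)]
  WB@(2,0): attacks (3,1) (4,2) (1,1) [ray(-1,1) blocked at (1,1)]
  WK@(2,2): attacks (2,3) (2,1) (3,2) (1,2) (3,3) (3,1) (1,3) (1,1)
  WK@(3,2): attacks (3,3) (3,1) (4,2) (2,2) (4,3) (4,1) (2,3) (2,1)
  WR@(4,1): attacks (4,2) (4,3) (4,0) (3,1) (2,1) (1,1) [ray(0,1) blocked at (4,3); ray(0,-1) blocked at (4,0); ray(-1,0) blocked at (1,1)]
  WR@(4,3): attacks (4,4) (4,2) (4,1) (3,3) (2,3) (1,3) [ray(0,-1) blocked at (4,1); ray(-1,0) blocked at (1,3)]
W attacks (1,0): no

Answer: no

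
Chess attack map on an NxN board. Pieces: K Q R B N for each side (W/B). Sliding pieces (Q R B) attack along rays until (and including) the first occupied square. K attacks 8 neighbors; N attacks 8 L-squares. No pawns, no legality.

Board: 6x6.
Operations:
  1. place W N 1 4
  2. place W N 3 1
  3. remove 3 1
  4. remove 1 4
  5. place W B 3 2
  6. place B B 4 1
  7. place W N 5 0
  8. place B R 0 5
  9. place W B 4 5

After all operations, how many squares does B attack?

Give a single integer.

Op 1: place WN@(1,4)
Op 2: place WN@(3,1)
Op 3: remove (3,1)
Op 4: remove (1,4)
Op 5: place WB@(3,2)
Op 6: place BB@(4,1)
Op 7: place WN@(5,0)
Op 8: place BR@(0,5)
Op 9: place WB@(4,5)
Per-piece attacks for B:
  BR@(0,5): attacks (0,4) (0,3) (0,2) (0,1) (0,0) (1,5) (2,5) (3,5) (4,5) [ray(1,0) blocked at (4,5)]
  BB@(4,1): attacks (5,2) (5,0) (3,2) (3,0) [ray(1,-1) blocked at (5,0); ray(-1,1) blocked at (3,2)]
Union (13 distinct): (0,0) (0,1) (0,2) (0,3) (0,4) (1,5) (2,5) (3,0) (3,2) (3,5) (4,5) (5,0) (5,2)

Answer: 13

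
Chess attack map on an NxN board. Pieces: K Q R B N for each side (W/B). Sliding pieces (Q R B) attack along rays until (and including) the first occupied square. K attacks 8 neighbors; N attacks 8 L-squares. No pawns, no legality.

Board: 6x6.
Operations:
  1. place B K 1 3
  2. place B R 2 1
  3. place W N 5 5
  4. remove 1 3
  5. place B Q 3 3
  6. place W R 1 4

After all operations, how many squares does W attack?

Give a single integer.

Answer: 11

Derivation:
Op 1: place BK@(1,3)
Op 2: place BR@(2,1)
Op 3: place WN@(5,5)
Op 4: remove (1,3)
Op 5: place BQ@(3,3)
Op 6: place WR@(1,4)
Per-piece attacks for W:
  WR@(1,4): attacks (1,5) (1,3) (1,2) (1,1) (1,0) (2,4) (3,4) (4,4) (5,4) (0,4)
  WN@(5,5): attacks (4,3) (3,4)
Union (11 distinct): (0,4) (1,0) (1,1) (1,2) (1,3) (1,5) (2,4) (3,4) (4,3) (4,4) (5,4)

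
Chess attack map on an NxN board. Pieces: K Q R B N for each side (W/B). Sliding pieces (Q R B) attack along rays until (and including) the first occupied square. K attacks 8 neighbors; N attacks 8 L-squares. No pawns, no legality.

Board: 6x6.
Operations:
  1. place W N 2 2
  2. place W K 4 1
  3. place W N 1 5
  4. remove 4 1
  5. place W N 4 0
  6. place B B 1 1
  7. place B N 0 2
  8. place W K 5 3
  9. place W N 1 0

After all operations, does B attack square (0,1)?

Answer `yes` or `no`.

Answer: no

Derivation:
Op 1: place WN@(2,2)
Op 2: place WK@(4,1)
Op 3: place WN@(1,5)
Op 4: remove (4,1)
Op 5: place WN@(4,0)
Op 6: place BB@(1,1)
Op 7: place BN@(0,2)
Op 8: place WK@(5,3)
Op 9: place WN@(1,0)
Per-piece attacks for B:
  BN@(0,2): attacks (1,4) (2,3) (1,0) (2,1)
  BB@(1,1): attacks (2,2) (2,0) (0,2) (0,0) [ray(1,1) blocked at (2,2); ray(-1,1) blocked at (0,2)]
B attacks (0,1): no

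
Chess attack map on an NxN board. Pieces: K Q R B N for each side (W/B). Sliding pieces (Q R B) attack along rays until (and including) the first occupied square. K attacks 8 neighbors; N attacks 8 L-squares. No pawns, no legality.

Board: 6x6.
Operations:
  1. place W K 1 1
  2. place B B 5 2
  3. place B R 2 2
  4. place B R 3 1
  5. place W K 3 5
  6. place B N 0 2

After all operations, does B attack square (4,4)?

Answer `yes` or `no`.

Op 1: place WK@(1,1)
Op 2: place BB@(5,2)
Op 3: place BR@(2,2)
Op 4: place BR@(3,1)
Op 5: place WK@(3,5)
Op 6: place BN@(0,2)
Per-piece attacks for B:
  BN@(0,2): attacks (1,4) (2,3) (1,0) (2,1)
  BR@(2,2): attacks (2,3) (2,4) (2,5) (2,1) (2,0) (3,2) (4,2) (5,2) (1,2) (0,2) [ray(1,0) blocked at (5,2); ray(-1,0) blocked at (0,2)]
  BR@(3,1): attacks (3,2) (3,3) (3,4) (3,5) (3,0) (4,1) (5,1) (2,1) (1,1) [ray(0,1) blocked at (3,5); ray(-1,0) blocked at (1,1)]
  BB@(5,2): attacks (4,3) (3,4) (2,5) (4,1) (3,0)
B attacks (4,4): no

Answer: no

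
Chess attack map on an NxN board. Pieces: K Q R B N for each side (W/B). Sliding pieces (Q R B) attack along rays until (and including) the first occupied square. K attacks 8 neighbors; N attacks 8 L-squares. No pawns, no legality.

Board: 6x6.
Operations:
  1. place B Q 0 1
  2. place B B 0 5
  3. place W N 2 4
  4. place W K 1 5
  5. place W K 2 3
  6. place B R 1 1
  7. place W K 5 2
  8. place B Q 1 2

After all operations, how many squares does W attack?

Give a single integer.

Op 1: place BQ@(0,1)
Op 2: place BB@(0,5)
Op 3: place WN@(2,4)
Op 4: place WK@(1,5)
Op 5: place WK@(2,3)
Op 6: place BR@(1,1)
Op 7: place WK@(5,2)
Op 8: place BQ@(1,2)
Per-piece attacks for W:
  WK@(1,5): attacks (1,4) (2,5) (0,5) (2,4) (0,4)
  WK@(2,3): attacks (2,4) (2,2) (3,3) (1,3) (3,4) (3,2) (1,4) (1,2)
  WN@(2,4): attacks (4,5) (0,5) (3,2) (4,3) (1,2) (0,3)
  WK@(5,2): attacks (5,3) (5,1) (4,2) (4,3) (4,1)
Union (18 distinct): (0,3) (0,4) (0,5) (1,2) (1,3) (1,4) (2,2) (2,4) (2,5) (3,2) (3,3) (3,4) (4,1) (4,2) (4,3) (4,5) (5,1) (5,3)

Answer: 18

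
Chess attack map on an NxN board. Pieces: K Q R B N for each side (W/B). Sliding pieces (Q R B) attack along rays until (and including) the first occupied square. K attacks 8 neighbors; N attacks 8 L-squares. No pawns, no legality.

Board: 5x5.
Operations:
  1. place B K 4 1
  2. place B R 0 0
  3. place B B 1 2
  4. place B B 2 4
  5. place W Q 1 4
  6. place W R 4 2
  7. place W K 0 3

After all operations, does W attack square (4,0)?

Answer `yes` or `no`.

Answer: no

Derivation:
Op 1: place BK@(4,1)
Op 2: place BR@(0,0)
Op 3: place BB@(1,2)
Op 4: place BB@(2,4)
Op 5: place WQ@(1,4)
Op 6: place WR@(4,2)
Op 7: place WK@(0,3)
Per-piece attacks for W:
  WK@(0,3): attacks (0,4) (0,2) (1,3) (1,4) (1,2)
  WQ@(1,4): attacks (1,3) (1,2) (2,4) (0,4) (2,3) (3,2) (4,1) (0,3) [ray(0,-1) blocked at (1,2); ray(1,0) blocked at (2,4); ray(1,-1) blocked at (4,1); ray(-1,-1) blocked at (0,3)]
  WR@(4,2): attacks (4,3) (4,4) (4,1) (3,2) (2,2) (1,2) [ray(0,-1) blocked at (4,1); ray(-1,0) blocked at (1,2)]
W attacks (4,0): no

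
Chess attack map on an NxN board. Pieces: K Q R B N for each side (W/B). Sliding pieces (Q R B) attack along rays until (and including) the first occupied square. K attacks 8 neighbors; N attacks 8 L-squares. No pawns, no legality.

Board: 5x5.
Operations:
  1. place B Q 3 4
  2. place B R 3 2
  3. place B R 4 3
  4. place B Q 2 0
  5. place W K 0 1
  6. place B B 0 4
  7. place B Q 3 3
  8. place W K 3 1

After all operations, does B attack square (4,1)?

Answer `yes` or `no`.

Answer: yes

Derivation:
Op 1: place BQ@(3,4)
Op 2: place BR@(3,2)
Op 3: place BR@(4,3)
Op 4: place BQ@(2,0)
Op 5: place WK@(0,1)
Op 6: place BB@(0,4)
Op 7: place BQ@(3,3)
Op 8: place WK@(3,1)
Per-piece attacks for B:
  BB@(0,4): attacks (1,3) (2,2) (3,1) [ray(1,-1) blocked at (3,1)]
  BQ@(2,0): attacks (2,1) (2,2) (2,3) (2,4) (3,0) (4,0) (1,0) (0,0) (3,1) (1,1) (0,2) [ray(1,1) blocked at (3,1)]
  BR@(3,2): attacks (3,3) (3,1) (4,2) (2,2) (1,2) (0,2) [ray(0,1) blocked at (3,3); ray(0,-1) blocked at (3,1)]
  BQ@(3,3): attacks (3,4) (3,2) (4,3) (2,3) (1,3) (0,3) (4,4) (4,2) (2,4) (2,2) (1,1) (0,0) [ray(0,1) blocked at (3,4); ray(0,-1) blocked at (3,2); ray(1,0) blocked at (4,3)]
  BQ@(3,4): attacks (3,3) (4,4) (2,4) (1,4) (0,4) (4,3) (2,3) (1,2) (0,1) [ray(0,-1) blocked at (3,3); ray(-1,0) blocked at (0,4); ray(1,-1) blocked at (4,3); ray(-1,-1) blocked at (0,1)]
  BR@(4,3): attacks (4,4) (4,2) (4,1) (4,0) (3,3) [ray(-1,0) blocked at (3,3)]
B attacks (4,1): yes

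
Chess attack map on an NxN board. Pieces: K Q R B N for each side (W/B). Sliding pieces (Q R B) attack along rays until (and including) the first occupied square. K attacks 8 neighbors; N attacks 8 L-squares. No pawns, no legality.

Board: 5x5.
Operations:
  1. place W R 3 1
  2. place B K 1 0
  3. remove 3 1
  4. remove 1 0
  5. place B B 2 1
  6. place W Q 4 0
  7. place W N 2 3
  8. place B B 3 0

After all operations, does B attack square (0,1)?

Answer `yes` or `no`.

Op 1: place WR@(3,1)
Op 2: place BK@(1,0)
Op 3: remove (3,1)
Op 4: remove (1,0)
Op 5: place BB@(2,1)
Op 6: place WQ@(4,0)
Op 7: place WN@(2,3)
Op 8: place BB@(3,0)
Per-piece attacks for B:
  BB@(2,1): attacks (3,2) (4,3) (3,0) (1,2) (0,3) (1,0) [ray(1,-1) blocked at (3,0)]
  BB@(3,0): attacks (4,1) (2,1) [ray(-1,1) blocked at (2,1)]
B attacks (0,1): no

Answer: no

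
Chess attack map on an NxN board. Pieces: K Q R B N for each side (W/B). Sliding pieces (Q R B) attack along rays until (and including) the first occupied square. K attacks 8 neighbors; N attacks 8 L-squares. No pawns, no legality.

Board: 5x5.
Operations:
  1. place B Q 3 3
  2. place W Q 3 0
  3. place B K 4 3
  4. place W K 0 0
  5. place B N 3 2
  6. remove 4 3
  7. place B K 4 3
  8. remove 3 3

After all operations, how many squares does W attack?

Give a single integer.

Answer: 12

Derivation:
Op 1: place BQ@(3,3)
Op 2: place WQ@(3,0)
Op 3: place BK@(4,3)
Op 4: place WK@(0,0)
Op 5: place BN@(3,2)
Op 6: remove (4,3)
Op 7: place BK@(4,3)
Op 8: remove (3,3)
Per-piece attacks for W:
  WK@(0,0): attacks (0,1) (1,0) (1,1)
  WQ@(3,0): attacks (3,1) (3,2) (4,0) (2,0) (1,0) (0,0) (4,1) (2,1) (1,2) (0,3) [ray(0,1) blocked at (3,2); ray(-1,0) blocked at (0,0)]
Union (12 distinct): (0,0) (0,1) (0,3) (1,0) (1,1) (1,2) (2,0) (2,1) (3,1) (3,2) (4,0) (4,1)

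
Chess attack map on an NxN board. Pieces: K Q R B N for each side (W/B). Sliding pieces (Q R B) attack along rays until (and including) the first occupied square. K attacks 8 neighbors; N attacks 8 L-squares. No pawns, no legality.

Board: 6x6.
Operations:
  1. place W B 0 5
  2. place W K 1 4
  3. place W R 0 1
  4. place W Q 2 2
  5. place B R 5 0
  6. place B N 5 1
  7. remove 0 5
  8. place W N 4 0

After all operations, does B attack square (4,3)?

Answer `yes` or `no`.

Answer: yes

Derivation:
Op 1: place WB@(0,5)
Op 2: place WK@(1,4)
Op 3: place WR@(0,1)
Op 4: place WQ@(2,2)
Op 5: place BR@(5,0)
Op 6: place BN@(5,1)
Op 7: remove (0,5)
Op 8: place WN@(4,0)
Per-piece attacks for B:
  BR@(5,0): attacks (5,1) (4,0) [ray(0,1) blocked at (5,1); ray(-1,0) blocked at (4,0)]
  BN@(5,1): attacks (4,3) (3,2) (3,0)
B attacks (4,3): yes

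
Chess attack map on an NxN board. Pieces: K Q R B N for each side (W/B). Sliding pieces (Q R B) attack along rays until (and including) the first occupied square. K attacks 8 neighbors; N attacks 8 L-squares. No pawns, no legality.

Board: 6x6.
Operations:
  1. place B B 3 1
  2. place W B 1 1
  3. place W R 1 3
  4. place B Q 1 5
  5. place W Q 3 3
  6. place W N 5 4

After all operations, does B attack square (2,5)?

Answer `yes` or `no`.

Op 1: place BB@(3,1)
Op 2: place WB@(1,1)
Op 3: place WR@(1,3)
Op 4: place BQ@(1,5)
Op 5: place WQ@(3,3)
Op 6: place WN@(5,4)
Per-piece attacks for B:
  BQ@(1,5): attacks (1,4) (1,3) (2,5) (3,5) (4,5) (5,5) (0,5) (2,4) (3,3) (0,4) [ray(0,-1) blocked at (1,3); ray(1,-1) blocked at (3,3)]
  BB@(3,1): attacks (4,2) (5,3) (4,0) (2,2) (1,3) (2,0) [ray(-1,1) blocked at (1,3)]
B attacks (2,5): yes

Answer: yes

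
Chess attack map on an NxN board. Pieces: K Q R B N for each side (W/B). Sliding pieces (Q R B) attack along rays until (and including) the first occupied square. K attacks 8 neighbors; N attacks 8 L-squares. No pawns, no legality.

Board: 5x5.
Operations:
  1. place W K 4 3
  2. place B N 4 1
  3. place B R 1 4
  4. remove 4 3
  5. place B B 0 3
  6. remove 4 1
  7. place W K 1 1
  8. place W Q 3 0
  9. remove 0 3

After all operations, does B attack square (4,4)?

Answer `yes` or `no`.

Answer: yes

Derivation:
Op 1: place WK@(4,3)
Op 2: place BN@(4,1)
Op 3: place BR@(1,4)
Op 4: remove (4,3)
Op 5: place BB@(0,3)
Op 6: remove (4,1)
Op 7: place WK@(1,1)
Op 8: place WQ@(3,0)
Op 9: remove (0,3)
Per-piece attacks for B:
  BR@(1,4): attacks (1,3) (1,2) (1,1) (2,4) (3,4) (4,4) (0,4) [ray(0,-1) blocked at (1,1)]
B attacks (4,4): yes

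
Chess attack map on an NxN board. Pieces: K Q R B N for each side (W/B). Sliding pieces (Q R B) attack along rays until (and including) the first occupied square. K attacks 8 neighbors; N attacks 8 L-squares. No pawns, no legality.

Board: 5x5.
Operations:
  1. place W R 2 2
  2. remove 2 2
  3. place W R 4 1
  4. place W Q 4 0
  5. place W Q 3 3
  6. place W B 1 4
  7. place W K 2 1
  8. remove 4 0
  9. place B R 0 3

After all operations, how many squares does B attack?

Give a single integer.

Op 1: place WR@(2,2)
Op 2: remove (2,2)
Op 3: place WR@(4,1)
Op 4: place WQ@(4,0)
Op 5: place WQ@(3,3)
Op 6: place WB@(1,4)
Op 7: place WK@(2,1)
Op 8: remove (4,0)
Op 9: place BR@(0,3)
Per-piece attacks for B:
  BR@(0,3): attacks (0,4) (0,2) (0,1) (0,0) (1,3) (2,3) (3,3) [ray(1,0) blocked at (3,3)]
Union (7 distinct): (0,0) (0,1) (0,2) (0,4) (1,3) (2,3) (3,3)

Answer: 7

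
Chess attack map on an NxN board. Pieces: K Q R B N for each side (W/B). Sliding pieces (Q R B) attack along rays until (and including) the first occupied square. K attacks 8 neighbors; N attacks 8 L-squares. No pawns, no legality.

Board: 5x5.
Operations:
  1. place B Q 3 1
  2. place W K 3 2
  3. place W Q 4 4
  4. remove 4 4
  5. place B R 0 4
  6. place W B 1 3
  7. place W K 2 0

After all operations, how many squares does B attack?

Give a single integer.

Op 1: place BQ@(3,1)
Op 2: place WK@(3,2)
Op 3: place WQ@(4,4)
Op 4: remove (4,4)
Op 5: place BR@(0,4)
Op 6: place WB@(1,3)
Op 7: place WK@(2,0)
Per-piece attacks for B:
  BR@(0,4): attacks (0,3) (0,2) (0,1) (0,0) (1,4) (2,4) (3,4) (4,4)
  BQ@(3,1): attacks (3,2) (3,0) (4,1) (2,1) (1,1) (0,1) (4,2) (4,0) (2,2) (1,3) (2,0) [ray(0,1) blocked at (3,2); ray(-1,1) blocked at (1,3); ray(-1,-1) blocked at (2,0)]
Union (18 distinct): (0,0) (0,1) (0,2) (0,3) (1,1) (1,3) (1,4) (2,0) (2,1) (2,2) (2,4) (3,0) (3,2) (3,4) (4,0) (4,1) (4,2) (4,4)

Answer: 18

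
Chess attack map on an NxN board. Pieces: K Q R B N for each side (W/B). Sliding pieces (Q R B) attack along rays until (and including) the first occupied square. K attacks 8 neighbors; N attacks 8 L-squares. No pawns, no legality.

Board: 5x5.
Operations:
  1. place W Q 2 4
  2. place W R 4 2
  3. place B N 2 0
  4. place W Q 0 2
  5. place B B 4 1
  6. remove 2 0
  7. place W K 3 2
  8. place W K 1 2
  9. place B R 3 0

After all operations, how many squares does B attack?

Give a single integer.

Op 1: place WQ@(2,4)
Op 2: place WR@(4,2)
Op 3: place BN@(2,0)
Op 4: place WQ@(0,2)
Op 5: place BB@(4,1)
Op 6: remove (2,0)
Op 7: place WK@(3,2)
Op 8: place WK@(1,2)
Op 9: place BR@(3,0)
Per-piece attacks for B:
  BR@(3,0): attacks (3,1) (3,2) (4,0) (2,0) (1,0) (0,0) [ray(0,1) blocked at (3,2)]
  BB@(4,1): attacks (3,2) (3,0) [ray(-1,1) blocked at (3,2); ray(-1,-1) blocked at (3,0)]
Union (7 distinct): (0,0) (1,0) (2,0) (3,0) (3,1) (3,2) (4,0)

Answer: 7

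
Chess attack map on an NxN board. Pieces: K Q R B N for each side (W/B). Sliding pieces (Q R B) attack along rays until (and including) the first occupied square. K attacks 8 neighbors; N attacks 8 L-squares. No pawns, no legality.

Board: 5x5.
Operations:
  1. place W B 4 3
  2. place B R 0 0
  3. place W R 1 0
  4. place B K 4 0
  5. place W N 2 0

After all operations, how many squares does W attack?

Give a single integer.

Answer: 12

Derivation:
Op 1: place WB@(4,3)
Op 2: place BR@(0,0)
Op 3: place WR@(1,0)
Op 4: place BK@(4,0)
Op 5: place WN@(2,0)
Per-piece attacks for W:
  WR@(1,0): attacks (1,1) (1,2) (1,3) (1,4) (2,0) (0,0) [ray(1,0) blocked at (2,0); ray(-1,0) blocked at (0,0)]
  WN@(2,0): attacks (3,2) (4,1) (1,2) (0,1)
  WB@(4,3): attacks (3,4) (3,2) (2,1) (1,0) [ray(-1,-1) blocked at (1,0)]
Union (12 distinct): (0,0) (0,1) (1,0) (1,1) (1,2) (1,3) (1,4) (2,0) (2,1) (3,2) (3,4) (4,1)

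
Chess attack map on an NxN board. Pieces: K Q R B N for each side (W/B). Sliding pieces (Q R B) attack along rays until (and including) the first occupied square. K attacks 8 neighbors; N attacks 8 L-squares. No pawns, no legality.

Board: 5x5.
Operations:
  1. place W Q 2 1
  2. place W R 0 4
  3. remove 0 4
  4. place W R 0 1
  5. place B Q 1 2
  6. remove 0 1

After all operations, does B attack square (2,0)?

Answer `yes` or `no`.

Op 1: place WQ@(2,1)
Op 2: place WR@(0,4)
Op 3: remove (0,4)
Op 4: place WR@(0,1)
Op 5: place BQ@(1,2)
Op 6: remove (0,1)
Per-piece attacks for B:
  BQ@(1,2): attacks (1,3) (1,4) (1,1) (1,0) (2,2) (3,2) (4,2) (0,2) (2,3) (3,4) (2,1) (0,3) (0,1) [ray(1,-1) blocked at (2,1)]
B attacks (2,0): no

Answer: no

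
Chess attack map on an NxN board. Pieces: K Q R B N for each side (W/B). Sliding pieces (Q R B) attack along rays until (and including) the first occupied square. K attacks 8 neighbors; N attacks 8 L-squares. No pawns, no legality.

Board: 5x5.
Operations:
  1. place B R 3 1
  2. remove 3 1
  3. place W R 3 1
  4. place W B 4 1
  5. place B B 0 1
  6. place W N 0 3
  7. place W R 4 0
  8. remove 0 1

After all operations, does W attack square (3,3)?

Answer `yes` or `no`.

Op 1: place BR@(3,1)
Op 2: remove (3,1)
Op 3: place WR@(3,1)
Op 4: place WB@(4,1)
Op 5: place BB@(0,1)
Op 6: place WN@(0,3)
Op 7: place WR@(4,0)
Op 8: remove (0,1)
Per-piece attacks for W:
  WN@(0,3): attacks (2,4) (1,1) (2,2)
  WR@(3,1): attacks (3,2) (3,3) (3,4) (3,0) (4,1) (2,1) (1,1) (0,1) [ray(1,0) blocked at (4,1)]
  WR@(4,0): attacks (4,1) (3,0) (2,0) (1,0) (0,0) [ray(0,1) blocked at (4,1)]
  WB@(4,1): attacks (3,2) (2,3) (1,4) (3,0)
W attacks (3,3): yes

Answer: yes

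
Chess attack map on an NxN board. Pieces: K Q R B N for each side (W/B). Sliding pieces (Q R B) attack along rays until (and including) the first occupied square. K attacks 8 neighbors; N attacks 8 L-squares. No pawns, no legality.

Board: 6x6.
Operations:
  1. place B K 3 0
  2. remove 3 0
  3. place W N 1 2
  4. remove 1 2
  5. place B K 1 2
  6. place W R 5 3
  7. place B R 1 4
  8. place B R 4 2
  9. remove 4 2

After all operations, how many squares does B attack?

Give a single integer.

Answer: 15

Derivation:
Op 1: place BK@(3,0)
Op 2: remove (3,0)
Op 3: place WN@(1,2)
Op 4: remove (1,2)
Op 5: place BK@(1,2)
Op 6: place WR@(5,3)
Op 7: place BR@(1,4)
Op 8: place BR@(4,2)
Op 9: remove (4,2)
Per-piece attacks for B:
  BK@(1,2): attacks (1,3) (1,1) (2,2) (0,2) (2,3) (2,1) (0,3) (0,1)
  BR@(1,4): attacks (1,5) (1,3) (1,2) (2,4) (3,4) (4,4) (5,4) (0,4) [ray(0,-1) blocked at (1,2)]
Union (15 distinct): (0,1) (0,2) (0,3) (0,4) (1,1) (1,2) (1,3) (1,5) (2,1) (2,2) (2,3) (2,4) (3,4) (4,4) (5,4)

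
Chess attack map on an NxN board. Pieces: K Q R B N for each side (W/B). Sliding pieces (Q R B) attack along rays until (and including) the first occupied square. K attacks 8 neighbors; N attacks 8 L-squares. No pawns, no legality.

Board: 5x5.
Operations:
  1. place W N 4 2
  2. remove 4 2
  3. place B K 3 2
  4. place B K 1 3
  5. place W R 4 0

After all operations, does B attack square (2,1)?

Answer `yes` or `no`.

Op 1: place WN@(4,2)
Op 2: remove (4,2)
Op 3: place BK@(3,2)
Op 4: place BK@(1,3)
Op 5: place WR@(4,0)
Per-piece attacks for B:
  BK@(1,3): attacks (1,4) (1,2) (2,3) (0,3) (2,4) (2,2) (0,4) (0,2)
  BK@(3,2): attacks (3,3) (3,1) (4,2) (2,2) (4,3) (4,1) (2,3) (2,1)
B attacks (2,1): yes

Answer: yes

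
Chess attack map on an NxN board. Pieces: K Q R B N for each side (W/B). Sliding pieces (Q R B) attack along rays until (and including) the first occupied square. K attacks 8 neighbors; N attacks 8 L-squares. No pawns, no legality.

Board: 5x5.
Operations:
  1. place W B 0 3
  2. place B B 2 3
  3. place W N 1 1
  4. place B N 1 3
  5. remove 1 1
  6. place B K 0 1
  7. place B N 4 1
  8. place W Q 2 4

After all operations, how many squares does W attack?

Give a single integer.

Answer: 11

Derivation:
Op 1: place WB@(0,3)
Op 2: place BB@(2,3)
Op 3: place WN@(1,1)
Op 4: place BN@(1,3)
Op 5: remove (1,1)
Op 6: place BK@(0,1)
Op 7: place BN@(4,1)
Op 8: place WQ@(2,4)
Per-piece attacks for W:
  WB@(0,3): attacks (1,4) (1,2) (2,1) (3,0)
  WQ@(2,4): attacks (2,3) (3,4) (4,4) (1,4) (0,4) (3,3) (4,2) (1,3) [ray(0,-1) blocked at (2,3); ray(-1,-1) blocked at (1,3)]
Union (11 distinct): (0,4) (1,2) (1,3) (1,4) (2,1) (2,3) (3,0) (3,3) (3,4) (4,2) (4,4)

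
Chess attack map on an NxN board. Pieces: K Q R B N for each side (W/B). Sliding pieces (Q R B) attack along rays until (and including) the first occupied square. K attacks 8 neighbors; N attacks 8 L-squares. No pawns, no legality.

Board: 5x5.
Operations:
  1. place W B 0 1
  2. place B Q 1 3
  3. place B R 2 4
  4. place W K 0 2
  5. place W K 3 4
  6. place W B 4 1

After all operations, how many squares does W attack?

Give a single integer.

Answer: 15

Derivation:
Op 1: place WB@(0,1)
Op 2: place BQ@(1,3)
Op 3: place BR@(2,4)
Op 4: place WK@(0,2)
Op 5: place WK@(3,4)
Op 6: place WB@(4,1)
Per-piece attacks for W:
  WB@(0,1): attacks (1,2) (2,3) (3,4) (1,0) [ray(1,1) blocked at (3,4)]
  WK@(0,2): attacks (0,3) (0,1) (1,2) (1,3) (1,1)
  WK@(3,4): attacks (3,3) (4,4) (2,4) (4,3) (2,3)
  WB@(4,1): attacks (3,2) (2,3) (1,4) (3,0)
Union (15 distinct): (0,1) (0,3) (1,0) (1,1) (1,2) (1,3) (1,4) (2,3) (2,4) (3,0) (3,2) (3,3) (3,4) (4,3) (4,4)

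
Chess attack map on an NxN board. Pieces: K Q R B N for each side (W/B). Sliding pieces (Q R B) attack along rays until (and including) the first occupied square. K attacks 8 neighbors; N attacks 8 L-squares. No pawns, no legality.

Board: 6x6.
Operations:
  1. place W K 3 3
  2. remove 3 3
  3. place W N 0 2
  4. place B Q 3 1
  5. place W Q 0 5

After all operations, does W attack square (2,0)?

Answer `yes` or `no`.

Answer: no

Derivation:
Op 1: place WK@(3,3)
Op 2: remove (3,3)
Op 3: place WN@(0,2)
Op 4: place BQ@(3,1)
Op 5: place WQ@(0,5)
Per-piece attacks for W:
  WN@(0,2): attacks (1,4) (2,3) (1,0) (2,1)
  WQ@(0,5): attacks (0,4) (0,3) (0,2) (1,5) (2,5) (3,5) (4,5) (5,5) (1,4) (2,3) (3,2) (4,1) (5,0) [ray(0,-1) blocked at (0,2)]
W attacks (2,0): no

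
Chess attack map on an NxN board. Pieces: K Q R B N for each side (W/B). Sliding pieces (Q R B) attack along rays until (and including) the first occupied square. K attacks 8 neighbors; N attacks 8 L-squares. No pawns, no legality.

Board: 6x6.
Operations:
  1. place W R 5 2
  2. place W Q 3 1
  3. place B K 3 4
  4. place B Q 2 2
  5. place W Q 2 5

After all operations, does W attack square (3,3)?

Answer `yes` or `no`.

Op 1: place WR@(5,2)
Op 2: place WQ@(3,1)
Op 3: place BK@(3,4)
Op 4: place BQ@(2,2)
Op 5: place WQ@(2,5)
Per-piece attacks for W:
  WQ@(2,5): attacks (2,4) (2,3) (2,2) (3,5) (4,5) (5,5) (1,5) (0,5) (3,4) (1,4) (0,3) [ray(0,-1) blocked at (2,2); ray(1,-1) blocked at (3,4)]
  WQ@(3,1): attacks (3,2) (3,3) (3,4) (3,0) (4,1) (5,1) (2,1) (1,1) (0,1) (4,2) (5,3) (4,0) (2,2) (2,0) [ray(0,1) blocked at (3,4); ray(-1,1) blocked at (2,2)]
  WR@(5,2): attacks (5,3) (5,4) (5,5) (5,1) (5,0) (4,2) (3,2) (2,2) [ray(-1,0) blocked at (2,2)]
W attacks (3,3): yes

Answer: yes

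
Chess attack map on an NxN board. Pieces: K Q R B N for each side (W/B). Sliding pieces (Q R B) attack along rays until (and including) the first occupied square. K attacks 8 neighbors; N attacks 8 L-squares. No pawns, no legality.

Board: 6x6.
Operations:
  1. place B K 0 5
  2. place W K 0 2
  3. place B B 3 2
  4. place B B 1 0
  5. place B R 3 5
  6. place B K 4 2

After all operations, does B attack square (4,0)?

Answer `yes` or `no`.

Answer: no

Derivation:
Op 1: place BK@(0,5)
Op 2: place WK@(0,2)
Op 3: place BB@(3,2)
Op 4: place BB@(1,0)
Op 5: place BR@(3,5)
Op 6: place BK@(4,2)
Per-piece attacks for B:
  BK@(0,5): attacks (0,4) (1,5) (1,4)
  BB@(1,0): attacks (2,1) (3,2) (0,1) [ray(1,1) blocked at (3,2)]
  BB@(3,2): attacks (4,3) (5,4) (4,1) (5,0) (2,3) (1,4) (0,5) (2,1) (1,0) [ray(-1,1) blocked at (0,5); ray(-1,-1) blocked at (1,0)]
  BR@(3,5): attacks (3,4) (3,3) (3,2) (4,5) (5,5) (2,5) (1,5) (0,5) [ray(0,-1) blocked at (3,2); ray(-1,0) blocked at (0,5)]
  BK@(4,2): attacks (4,3) (4,1) (5,2) (3,2) (5,3) (5,1) (3,3) (3,1)
B attacks (4,0): no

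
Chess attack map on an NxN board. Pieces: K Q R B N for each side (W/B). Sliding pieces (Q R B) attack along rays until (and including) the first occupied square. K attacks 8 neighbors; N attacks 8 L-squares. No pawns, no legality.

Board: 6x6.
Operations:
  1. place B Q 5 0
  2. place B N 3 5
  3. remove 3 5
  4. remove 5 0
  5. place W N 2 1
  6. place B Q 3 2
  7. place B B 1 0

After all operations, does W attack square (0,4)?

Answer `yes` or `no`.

Op 1: place BQ@(5,0)
Op 2: place BN@(3,5)
Op 3: remove (3,5)
Op 4: remove (5,0)
Op 5: place WN@(2,1)
Op 6: place BQ@(3,2)
Op 7: place BB@(1,0)
Per-piece attacks for W:
  WN@(2,1): attacks (3,3) (4,2) (1,3) (0,2) (4,0) (0,0)
W attacks (0,4): no

Answer: no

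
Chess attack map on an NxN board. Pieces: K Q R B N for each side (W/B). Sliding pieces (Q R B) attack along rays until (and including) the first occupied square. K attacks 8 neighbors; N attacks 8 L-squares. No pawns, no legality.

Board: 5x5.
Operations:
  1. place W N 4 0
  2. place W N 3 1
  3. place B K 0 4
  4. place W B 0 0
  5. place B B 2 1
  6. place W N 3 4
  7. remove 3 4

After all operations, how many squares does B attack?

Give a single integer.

Op 1: place WN@(4,0)
Op 2: place WN@(3,1)
Op 3: place BK@(0,4)
Op 4: place WB@(0,0)
Op 5: place BB@(2,1)
Op 6: place WN@(3,4)
Op 7: remove (3,4)
Per-piece attacks for B:
  BK@(0,4): attacks (0,3) (1,4) (1,3)
  BB@(2,1): attacks (3,2) (4,3) (3,0) (1,2) (0,3) (1,0)
Union (8 distinct): (0,3) (1,0) (1,2) (1,3) (1,4) (3,0) (3,2) (4,3)

Answer: 8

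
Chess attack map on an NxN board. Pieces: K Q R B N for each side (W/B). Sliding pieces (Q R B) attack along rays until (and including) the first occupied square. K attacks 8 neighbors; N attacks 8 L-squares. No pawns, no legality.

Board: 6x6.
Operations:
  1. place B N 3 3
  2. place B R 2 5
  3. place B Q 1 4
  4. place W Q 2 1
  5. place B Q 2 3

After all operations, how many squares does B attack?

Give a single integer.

Op 1: place BN@(3,3)
Op 2: place BR@(2,5)
Op 3: place BQ@(1,4)
Op 4: place WQ@(2,1)
Op 5: place BQ@(2,3)
Per-piece attacks for B:
  BQ@(1,4): attacks (1,5) (1,3) (1,2) (1,1) (1,0) (2,4) (3,4) (4,4) (5,4) (0,4) (2,5) (2,3) (0,5) (0,3) [ray(1,1) blocked at (2,5); ray(1,-1) blocked at (2,3)]
  BQ@(2,3): attacks (2,4) (2,5) (2,2) (2,1) (3,3) (1,3) (0,3) (3,4) (4,5) (3,2) (4,1) (5,0) (1,4) (1,2) (0,1) [ray(0,1) blocked at (2,5); ray(0,-1) blocked at (2,1); ray(1,0) blocked at (3,3); ray(-1,1) blocked at (1,4)]
  BR@(2,5): attacks (2,4) (2,3) (3,5) (4,5) (5,5) (1,5) (0,5) [ray(0,-1) blocked at (2,3)]
  BN@(3,3): attacks (4,5) (5,4) (2,5) (1,4) (4,1) (5,2) (2,1) (1,2)
Union (26 distinct): (0,1) (0,3) (0,4) (0,5) (1,0) (1,1) (1,2) (1,3) (1,4) (1,5) (2,1) (2,2) (2,3) (2,4) (2,5) (3,2) (3,3) (3,4) (3,5) (4,1) (4,4) (4,5) (5,0) (5,2) (5,4) (5,5)

Answer: 26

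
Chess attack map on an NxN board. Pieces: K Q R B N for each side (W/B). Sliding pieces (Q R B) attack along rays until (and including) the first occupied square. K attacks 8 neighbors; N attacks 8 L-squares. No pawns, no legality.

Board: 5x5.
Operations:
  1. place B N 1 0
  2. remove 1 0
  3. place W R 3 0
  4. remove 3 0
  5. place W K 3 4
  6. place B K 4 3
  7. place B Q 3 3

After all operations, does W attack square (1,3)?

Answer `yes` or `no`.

Op 1: place BN@(1,0)
Op 2: remove (1,0)
Op 3: place WR@(3,0)
Op 4: remove (3,0)
Op 5: place WK@(3,4)
Op 6: place BK@(4,3)
Op 7: place BQ@(3,3)
Per-piece attacks for W:
  WK@(3,4): attacks (3,3) (4,4) (2,4) (4,3) (2,3)
W attacks (1,3): no

Answer: no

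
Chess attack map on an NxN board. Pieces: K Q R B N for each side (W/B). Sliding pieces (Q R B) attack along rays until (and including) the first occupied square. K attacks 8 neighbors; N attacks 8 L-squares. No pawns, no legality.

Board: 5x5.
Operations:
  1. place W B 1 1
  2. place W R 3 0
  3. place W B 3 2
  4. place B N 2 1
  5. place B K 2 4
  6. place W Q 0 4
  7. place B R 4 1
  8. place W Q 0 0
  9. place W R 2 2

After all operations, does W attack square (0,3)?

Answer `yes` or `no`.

Answer: yes

Derivation:
Op 1: place WB@(1,1)
Op 2: place WR@(3,0)
Op 3: place WB@(3,2)
Op 4: place BN@(2,1)
Op 5: place BK@(2,4)
Op 6: place WQ@(0,4)
Op 7: place BR@(4,1)
Op 8: place WQ@(0,0)
Op 9: place WR@(2,2)
Per-piece attacks for W:
  WQ@(0,0): attacks (0,1) (0,2) (0,3) (0,4) (1,0) (2,0) (3,0) (1,1) [ray(0,1) blocked at (0,4); ray(1,0) blocked at (3,0); ray(1,1) blocked at (1,1)]
  WQ@(0,4): attacks (0,3) (0,2) (0,1) (0,0) (1,4) (2,4) (1,3) (2,2) [ray(0,-1) blocked at (0,0); ray(1,0) blocked at (2,4); ray(1,-1) blocked at (2,2)]
  WB@(1,1): attacks (2,2) (2,0) (0,2) (0,0) [ray(1,1) blocked at (2,2); ray(-1,-1) blocked at (0,0)]
  WR@(2,2): attacks (2,3) (2,4) (2,1) (3,2) (1,2) (0,2) [ray(0,1) blocked at (2,4); ray(0,-1) blocked at (2,1); ray(1,0) blocked at (3,2)]
  WR@(3,0): attacks (3,1) (3,2) (4,0) (2,0) (1,0) (0,0) [ray(0,1) blocked at (3,2); ray(-1,0) blocked at (0,0)]
  WB@(3,2): attacks (4,3) (4,1) (2,3) (1,4) (2,1) [ray(1,-1) blocked at (4,1); ray(-1,-1) blocked at (2,1)]
W attacks (0,3): yes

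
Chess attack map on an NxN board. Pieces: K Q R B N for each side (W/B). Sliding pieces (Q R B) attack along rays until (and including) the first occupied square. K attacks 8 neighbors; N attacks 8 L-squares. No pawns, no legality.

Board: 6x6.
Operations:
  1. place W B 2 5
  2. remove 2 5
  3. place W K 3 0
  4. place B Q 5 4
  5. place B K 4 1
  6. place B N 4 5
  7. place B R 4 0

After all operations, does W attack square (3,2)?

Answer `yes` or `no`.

Answer: no

Derivation:
Op 1: place WB@(2,5)
Op 2: remove (2,5)
Op 3: place WK@(3,0)
Op 4: place BQ@(5,4)
Op 5: place BK@(4,1)
Op 6: place BN@(4,5)
Op 7: place BR@(4,0)
Per-piece attacks for W:
  WK@(3,0): attacks (3,1) (4,0) (2,0) (4,1) (2,1)
W attacks (3,2): no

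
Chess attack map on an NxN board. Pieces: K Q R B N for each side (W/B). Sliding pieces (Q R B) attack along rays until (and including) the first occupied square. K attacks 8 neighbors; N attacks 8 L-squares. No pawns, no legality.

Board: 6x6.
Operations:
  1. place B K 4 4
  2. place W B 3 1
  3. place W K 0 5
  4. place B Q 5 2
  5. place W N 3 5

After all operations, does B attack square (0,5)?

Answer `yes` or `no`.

Op 1: place BK@(4,4)
Op 2: place WB@(3,1)
Op 3: place WK@(0,5)
Op 4: place BQ@(5,2)
Op 5: place WN@(3,5)
Per-piece attacks for B:
  BK@(4,4): attacks (4,5) (4,3) (5,4) (3,4) (5,5) (5,3) (3,5) (3,3)
  BQ@(5,2): attacks (5,3) (5,4) (5,5) (5,1) (5,0) (4,2) (3,2) (2,2) (1,2) (0,2) (4,3) (3,4) (2,5) (4,1) (3,0)
B attacks (0,5): no

Answer: no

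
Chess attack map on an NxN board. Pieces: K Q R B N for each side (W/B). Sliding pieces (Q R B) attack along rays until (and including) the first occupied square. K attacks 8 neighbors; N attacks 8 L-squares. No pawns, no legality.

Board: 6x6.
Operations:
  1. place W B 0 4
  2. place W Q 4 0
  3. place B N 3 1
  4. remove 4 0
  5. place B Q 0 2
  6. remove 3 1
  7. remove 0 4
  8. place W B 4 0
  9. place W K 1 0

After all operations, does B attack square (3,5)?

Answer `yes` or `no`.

Op 1: place WB@(0,4)
Op 2: place WQ@(4,0)
Op 3: place BN@(3,1)
Op 4: remove (4,0)
Op 5: place BQ@(0,2)
Op 6: remove (3,1)
Op 7: remove (0,4)
Op 8: place WB@(4,0)
Op 9: place WK@(1,0)
Per-piece attacks for B:
  BQ@(0,2): attacks (0,3) (0,4) (0,5) (0,1) (0,0) (1,2) (2,2) (3,2) (4,2) (5,2) (1,3) (2,4) (3,5) (1,1) (2,0)
B attacks (3,5): yes

Answer: yes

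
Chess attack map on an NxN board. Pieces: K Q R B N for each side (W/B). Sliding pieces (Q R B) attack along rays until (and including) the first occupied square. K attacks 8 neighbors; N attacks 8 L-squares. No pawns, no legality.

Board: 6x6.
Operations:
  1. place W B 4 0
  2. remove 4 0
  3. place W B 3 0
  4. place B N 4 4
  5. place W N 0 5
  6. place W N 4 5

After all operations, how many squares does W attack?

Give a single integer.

Answer: 9

Derivation:
Op 1: place WB@(4,0)
Op 2: remove (4,0)
Op 3: place WB@(3,0)
Op 4: place BN@(4,4)
Op 5: place WN@(0,5)
Op 6: place WN@(4,5)
Per-piece attacks for W:
  WN@(0,5): attacks (1,3) (2,4)
  WB@(3,0): attacks (4,1) (5,2) (2,1) (1,2) (0,3)
  WN@(4,5): attacks (5,3) (3,3) (2,4)
Union (9 distinct): (0,3) (1,2) (1,3) (2,1) (2,4) (3,3) (4,1) (5,2) (5,3)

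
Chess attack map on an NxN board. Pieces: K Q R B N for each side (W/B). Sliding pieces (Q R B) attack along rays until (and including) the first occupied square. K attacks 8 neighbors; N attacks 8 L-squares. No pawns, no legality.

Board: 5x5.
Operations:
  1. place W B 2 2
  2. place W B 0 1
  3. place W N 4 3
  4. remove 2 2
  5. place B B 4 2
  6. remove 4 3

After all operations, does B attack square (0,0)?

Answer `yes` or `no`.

Op 1: place WB@(2,2)
Op 2: place WB@(0,1)
Op 3: place WN@(4,3)
Op 4: remove (2,2)
Op 5: place BB@(4,2)
Op 6: remove (4,3)
Per-piece attacks for B:
  BB@(4,2): attacks (3,3) (2,4) (3,1) (2,0)
B attacks (0,0): no

Answer: no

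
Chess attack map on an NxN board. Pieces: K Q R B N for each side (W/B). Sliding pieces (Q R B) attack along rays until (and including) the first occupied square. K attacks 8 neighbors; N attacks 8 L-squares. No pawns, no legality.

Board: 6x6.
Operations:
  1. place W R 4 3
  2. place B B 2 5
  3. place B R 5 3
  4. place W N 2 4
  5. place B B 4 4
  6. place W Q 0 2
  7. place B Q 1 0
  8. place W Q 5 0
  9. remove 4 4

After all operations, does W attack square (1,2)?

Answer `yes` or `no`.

Answer: yes

Derivation:
Op 1: place WR@(4,3)
Op 2: place BB@(2,5)
Op 3: place BR@(5,3)
Op 4: place WN@(2,4)
Op 5: place BB@(4,4)
Op 6: place WQ@(0,2)
Op 7: place BQ@(1,0)
Op 8: place WQ@(5,0)
Op 9: remove (4,4)
Per-piece attacks for W:
  WQ@(0,2): attacks (0,3) (0,4) (0,5) (0,1) (0,0) (1,2) (2,2) (3,2) (4,2) (5,2) (1,3) (2,4) (1,1) (2,0) [ray(1,1) blocked at (2,4)]
  WN@(2,4): attacks (4,5) (0,5) (3,2) (4,3) (1,2) (0,3)
  WR@(4,3): attacks (4,4) (4,5) (4,2) (4,1) (4,0) (5,3) (3,3) (2,3) (1,3) (0,3) [ray(1,0) blocked at (5,3)]
  WQ@(5,0): attacks (5,1) (5,2) (5,3) (4,0) (3,0) (2,0) (1,0) (4,1) (3,2) (2,3) (1,4) (0,5) [ray(0,1) blocked at (5,3); ray(-1,0) blocked at (1,0)]
W attacks (1,2): yes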